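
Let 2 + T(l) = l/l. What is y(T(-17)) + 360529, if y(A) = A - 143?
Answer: 360385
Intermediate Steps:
T(l) = -1 (T(l) = -2 + l/l = -2 + 1 = -1)
y(A) = -143 + A
y(T(-17)) + 360529 = (-143 - 1) + 360529 = -144 + 360529 = 360385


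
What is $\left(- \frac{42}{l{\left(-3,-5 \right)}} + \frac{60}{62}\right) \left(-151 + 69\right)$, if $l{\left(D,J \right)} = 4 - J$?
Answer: $\frac{28208}{93} \approx 303.31$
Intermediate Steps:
$\left(- \frac{42}{l{\left(-3,-5 \right)}} + \frac{60}{62}\right) \left(-151 + 69\right) = \left(- \frac{42}{4 - -5} + \frac{60}{62}\right) \left(-151 + 69\right) = \left(- \frac{42}{4 + 5} + 60 \cdot \frac{1}{62}\right) \left(-82\right) = \left(- \frac{42}{9} + \frac{30}{31}\right) \left(-82\right) = \left(\left(-42\right) \frac{1}{9} + \frac{30}{31}\right) \left(-82\right) = \left(- \frac{14}{3} + \frac{30}{31}\right) \left(-82\right) = \left(- \frac{344}{93}\right) \left(-82\right) = \frac{28208}{93}$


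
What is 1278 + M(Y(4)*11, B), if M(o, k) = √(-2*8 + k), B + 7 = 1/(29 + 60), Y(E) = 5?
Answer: 1278 + I*√182094/89 ≈ 1278.0 + 4.7947*I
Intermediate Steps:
B = -622/89 (B = -7 + 1/(29 + 60) = -7 + 1/89 = -622/89 ≈ -6.9888)
M(o, k) = √(-16 + k)
1278 + M(Y(4)*11, B) = 1278 + √(-16 - 622/89) = 1278 + √(-2046/89) = 1278 + I*√182094/89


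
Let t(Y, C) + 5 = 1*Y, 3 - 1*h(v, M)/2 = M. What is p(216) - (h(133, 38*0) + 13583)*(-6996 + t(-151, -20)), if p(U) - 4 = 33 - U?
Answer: 97188349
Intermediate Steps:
h(v, M) = 6 - 2*M
t(Y, C) = -5 + Y (t(Y, C) = -5 + 1*Y = -5 + Y)
p(U) = 37 - U (p(U) = 4 + (33 - U) = 37 - U)
p(216) - (h(133, 38*0) + 13583)*(-6996 + t(-151, -20)) = (37 - 1*216) - ((6 - 76*0) + 13583)*(-6996 + (-5 - 151)) = (37 - 216) - ((6 - 2*0) + 13583)*(-6996 - 156) = -179 - ((6 + 0) + 13583)*(-7152) = -179 - (6 + 13583)*(-7152) = -179 - 13589*(-7152) = -179 - 1*(-97188528) = -179 + 97188528 = 97188349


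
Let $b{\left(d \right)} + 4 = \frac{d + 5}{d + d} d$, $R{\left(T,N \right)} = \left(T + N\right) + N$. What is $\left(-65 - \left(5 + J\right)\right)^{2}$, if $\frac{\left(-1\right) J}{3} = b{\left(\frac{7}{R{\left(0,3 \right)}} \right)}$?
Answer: $\frac{84681}{16} \approx 5292.6$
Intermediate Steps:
$R{\left(T,N \right)} = T + 2 N$ ($R{\left(T,N \right)} = \left(N + T\right) + N = T + 2 N$)
$b{\left(d \right)} = - \frac{3}{2} + \frac{d}{2}$ ($b{\left(d \right)} = -4 + \frac{d + 5}{d + d} d = -4 + \frac{5 + d}{2 d} d = -4 + \left(\frac{5}{2} + \frac{d}{2}\right) = - \frac{3}{2} + \frac{d}{2}$)
$J = \frac{11}{4}$ ($J = - 3 \left(- \frac{3}{2} + \frac{7 \frac{1}{0 + 2 \cdot 3}}{2}\right) = - 3 \left(- \frac{3}{2} + \frac{7 \frac{1}{0 + 6}}{2}\right) = - 3 \left(- \frac{3}{2} + \frac{7 \cdot \frac{1}{6}}{2}\right) = - 3 \left(- \frac{3}{2} + \frac{1}{2} \cdot \frac{7}{6}\right) = - 3 \left(- \frac{3}{2} + \frac{7}{12}\right) = \left(-3\right) \left(- \frac{11}{12}\right) = \frac{11}{4} \approx 2.75$)
$\left(-65 - \left(5 + J\right)\right)^{2} = \left(-65 - \frac{31}{4}\right)^{2} = \left(- \frac{291}{4}\right)^{2} = \frac{84681}{16}$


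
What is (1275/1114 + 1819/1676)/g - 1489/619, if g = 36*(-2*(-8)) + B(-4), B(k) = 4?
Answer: -804928375013/335156658640 ≈ -2.4016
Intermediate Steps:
g = 580 (g = 36*(-2*(-8)) + 4 = 36*16 + 4 = 576 + 4 = 580)
(1275/1114 + 1819/1676)/g - 1489/619 = (1275/1114 + 1819/1676)/580 - 1489/619 = (1275*(1/1114) + 1819*(1/1676))*(1/580) - 1489*1/619 = (1275/1114 + 1819/1676)*(1/580) - 1489/619 = (2081633/933532)*(1/580) - 1489/619 = 2081633/541448560 - 1489/619 = -804928375013/335156658640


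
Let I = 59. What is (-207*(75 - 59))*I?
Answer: -195408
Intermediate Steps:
(-207*(75 - 59))*I = -207*(75 - 59)*59 = -207*16*59 = -3312*59 = -195408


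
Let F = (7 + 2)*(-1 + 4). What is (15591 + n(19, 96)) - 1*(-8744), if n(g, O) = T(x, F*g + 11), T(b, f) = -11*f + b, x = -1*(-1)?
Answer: 18572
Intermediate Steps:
F = 27 (F = 9*3 = 27)
x = 1
T(b, f) = b - 11*f
n(g, O) = -120 - 297*g (n(g, O) = 1 - 11*(27*g + 11) = 1 - 11*(11 + 27*g) = 1 + (-121 - 297*g) = -120 - 297*g)
(15591 + n(19, 96)) - 1*(-8744) = (15591 + (-120 - 297*19)) - 1*(-8744) = (15591 + (-120 - 5643)) + 8744 = (15591 - 5763) + 8744 = 9828 + 8744 = 18572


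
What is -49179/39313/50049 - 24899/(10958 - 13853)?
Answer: 5443393426862/632903721735 ≈ 8.6007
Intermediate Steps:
-49179/39313/50049 - 24899/(10958 - 13853) = -49179*1/39313*(1/50049) - 24899/(-2895) = -49179/39313*1/50049 - 24899*(-1/2895) = -16393/655858779 + 24899/2895 = 5443393426862/632903721735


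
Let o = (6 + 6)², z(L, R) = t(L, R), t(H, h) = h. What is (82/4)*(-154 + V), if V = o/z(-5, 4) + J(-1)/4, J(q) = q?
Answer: -19393/8 ≈ -2424.1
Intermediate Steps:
z(L, R) = R
o = 144 (o = 12² = 144)
V = 143/4 (V = 144/4 - 1/4 = 144*(¼) - 1*¼ = 36 - ¼ = 143/4 ≈ 35.750)
(82/4)*(-154 + V) = (82/4)*(-154 + 143/4) = (82*(¼))*(-473/4) = (41/2)*(-473/4) = -19393/8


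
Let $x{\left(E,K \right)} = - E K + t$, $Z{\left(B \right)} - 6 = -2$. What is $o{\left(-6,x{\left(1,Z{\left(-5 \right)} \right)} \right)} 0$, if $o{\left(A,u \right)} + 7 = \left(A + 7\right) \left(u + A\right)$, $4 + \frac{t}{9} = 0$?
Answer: $0$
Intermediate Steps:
$t = -36$ ($t = -36 + 9 \cdot 0 = -36 + 0 = -36$)
$Z{\left(B \right)} = 4$ ($Z{\left(B \right)} = 6 - 2 = 4$)
$x{\left(E,K \right)} = -36 - E K$ ($x{\left(E,K \right)} = - E K - 36 = -36 - E K$)
$o{\left(A,u \right)} = -7 + \left(7 + A\right) \left(A + u\right)$ ($o{\left(A,u \right)} = -7 + \left(A + 7\right) \left(u + A\right) = -7 + \left(7 + A\right) \left(A + u\right)$)
$o{\left(-6,x{\left(1,Z{\left(-5 \right)} \right)} \right)} 0 = \left(-7 + \left(-6\right)^{2} + 7 \left(-6\right) + 7 \left(-36 - 1 \cdot 4\right) - 6 \left(-36 - 1 \cdot 4\right)\right) 0 = \left(-7 + 36 - 42 + 7 \left(-36 - 4\right) - 6 \left(-36 - 4\right)\right) 0 = \left(-7 + 36 - 42 + 7 \left(-40\right) - -240\right) 0 = \left(-7 + 36 - 42 - 280 + 240\right) 0 = \left(-53\right) 0 = 0$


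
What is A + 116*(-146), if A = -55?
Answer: -16991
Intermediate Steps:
A + 116*(-146) = -55 + 116*(-146) = -55 - 16936 = -16991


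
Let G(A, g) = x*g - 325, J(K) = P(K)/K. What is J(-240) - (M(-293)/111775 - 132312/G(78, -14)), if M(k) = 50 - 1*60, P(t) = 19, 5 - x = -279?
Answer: -8373001249/271479120 ≈ -30.842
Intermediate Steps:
x = 284 (x = 5 - 1*(-279) = 5 + 279 = 284)
M(k) = -10 (M(k) = 50 - 60 = -10)
J(K) = 19/K
G(A, g) = -325 + 284*g (G(A, g) = 284*g - 325 = -325 + 284*g)
J(-240) - (M(-293)/111775 - 132312/G(78, -14)) = 19/(-240) - (-10/111775 - 132312/(-325 + 284*(-14))) = 19*(-1/240) - (-10*1/111775 - 132312/(-325 - 3976)) = -19/240 - (-2/22355 - 132312/(-4301)) = -19/240 - (-2/22355 - 132312*(-1/4301)) = -19/240 - (-2/22355 + 132312/4301) = -19/240 - 1*173989774/5655815 = -19/240 - 173989774/5655815 = -8373001249/271479120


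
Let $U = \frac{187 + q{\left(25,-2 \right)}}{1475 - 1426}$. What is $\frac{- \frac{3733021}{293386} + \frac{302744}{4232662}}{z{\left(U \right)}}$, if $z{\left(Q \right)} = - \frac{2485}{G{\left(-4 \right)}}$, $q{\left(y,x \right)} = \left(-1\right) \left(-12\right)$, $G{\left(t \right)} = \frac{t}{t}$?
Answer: $\frac{7855897640359}{1542941188613510} \approx 0.0050915$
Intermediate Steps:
$G{\left(t \right)} = 1$
$q{\left(y,x \right)} = 12$
$U = \frac{199}{49}$ ($U = \frac{187 + 12}{1475 - 1426} = \frac{199}{49} \approx 4.0612$)
$z{\left(Q \right)} = -2485$ ($z{\left(Q \right)} = - \frac{2485}{1} = \left(-2485\right) 1 = -2485$)
$\frac{- \frac{3733021}{293386} + \frac{302744}{4232662}}{z{\left(U \right)}} = \frac{- \frac{3733021}{293386} + \frac{302744}{4232662}}{-2485} = \left(\left(-3733021\right) \frac{1}{293386} + 302744 \cdot \frac{1}{4232662}\right) \left(- \frac{1}{2485}\right) = \left(- \frac{3733021}{293386} + \frac{151372}{2116331}\right) \left(- \frac{1}{2485}\right) = \left(- \frac{7855897640359}{620901886766}\right) \left(- \frac{1}{2485}\right) = \frac{7855897640359}{1542941188613510}$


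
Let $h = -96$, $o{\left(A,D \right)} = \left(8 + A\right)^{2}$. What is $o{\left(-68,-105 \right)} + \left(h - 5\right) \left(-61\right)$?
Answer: $9761$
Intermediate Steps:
$o{\left(-68,-105 \right)} + \left(h - 5\right) \left(-61\right) = \left(8 - 68\right)^{2} + \left(-96 - 5\right) \left(-61\right) = \left(-60\right)^{2} - -6161 = 3600 + 6161 = 9761$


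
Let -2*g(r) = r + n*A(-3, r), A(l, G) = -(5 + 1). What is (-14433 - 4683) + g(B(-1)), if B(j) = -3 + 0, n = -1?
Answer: -38235/2 ≈ -19118.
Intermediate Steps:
A(l, G) = -6 (A(l, G) = -1*6 = -6)
B(j) = -3
g(r) = -3 - r/2 (g(r) = -(r - 1*(-6))/2 = -(r + 6)/2 = -(6 + r)/2 = -3 - r/2)
(-14433 - 4683) + g(B(-1)) = (-14433 - 4683) + (-3 - ½*(-3)) = -19116 + (-3 + 3/2) = -19116 - 3/2 = -38235/2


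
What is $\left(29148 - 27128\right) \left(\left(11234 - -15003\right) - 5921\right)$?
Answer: $41038320$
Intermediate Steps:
$\left(29148 - 27128\right) \left(\left(11234 - -15003\right) - 5921\right) = \left(29148 - 27128\right) \left(\left(11234 + 15003\right) - 5921\right) = \left(29148 - 27128\right) \left(26237 - 5921\right) = 2020 \cdot 20316 = 41038320$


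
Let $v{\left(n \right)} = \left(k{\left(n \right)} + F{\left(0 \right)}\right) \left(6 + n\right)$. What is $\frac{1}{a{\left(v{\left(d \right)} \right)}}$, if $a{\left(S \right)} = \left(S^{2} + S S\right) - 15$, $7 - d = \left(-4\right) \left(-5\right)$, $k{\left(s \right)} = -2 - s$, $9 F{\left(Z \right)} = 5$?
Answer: $\frac{81}{1058753} \approx 7.6505 \cdot 10^{-5}$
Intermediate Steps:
$F{\left(Z \right)} = \frac{5}{9}$ ($F{\left(Z \right)} = \frac{1}{9} \cdot 5 = \frac{5}{9}$)
$d = -13$ ($d = 7 - \left(-4\right) \left(-5\right) = 7 - 20 = -13$)
$v{\left(n \right)} = \left(6 + n\right) \left(- \frac{13}{9} - n\right)$ ($v{\left(n \right)} = \left(\left(-2 - n\right) + \frac{5}{9}\right) \left(6 + n\right) = \left(- \frac{13}{9} - n\right) \left(6 + n\right) = \left(6 + n\right) \left(- \frac{13}{9} - n\right)$)
$a{\left(S \right)} = -15 + 2 S^{2}$ ($a{\left(S \right)} = \left(S^{2} + S^{2}\right) - 15 = 2 S^{2} - 15 = -15 + 2 S^{2}$)
$\frac{1}{a{\left(v{\left(d \right)} \right)}} = \frac{1}{-15 + 2 \left(- \frac{26}{3} - \left(-13\right)^{2} - - \frac{871}{9}\right)^{2}} = \frac{1}{-15 + 2 \left(- \frac{26}{3} - 169 + \frac{871}{9}\right)^{2}} = \frac{1}{-15 + 2 \left(- \frac{728}{9}\right)^{2}} = \frac{1}{-15 + 2 \cdot \frac{529984}{81}} = \frac{1}{-15 + \frac{1059968}{81}} = \frac{1}{\frac{1058753}{81}} = \frac{81}{1058753}$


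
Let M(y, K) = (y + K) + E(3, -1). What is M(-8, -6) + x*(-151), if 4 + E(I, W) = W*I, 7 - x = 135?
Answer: 19307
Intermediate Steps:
x = -128 (x = 7 - 1*135 = 7 - 135 = -128)
E(I, W) = -4 + I*W (E(I, W) = -4 + W*I = -4 + I*W)
M(y, K) = -7 + K + y (M(y, K) = (y + K) + (-4 + 3*(-1)) = (K + y) + (-4 - 3) = (K + y) - 7 = -7 + K + y)
M(-8, -6) + x*(-151) = (-7 - 6 - 8) - 128*(-151) = -21 + 19328 = 19307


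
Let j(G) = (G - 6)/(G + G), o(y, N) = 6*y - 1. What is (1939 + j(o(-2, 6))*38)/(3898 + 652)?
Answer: 12784/29575 ≈ 0.43226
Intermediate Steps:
o(y, N) = -1 + 6*y
j(G) = (-6 + G)/(2*G) (j(G) = (-6 + G)/((2*G)) = (-6 + G)*(1/(2*G)) = (-6 + G)/(2*G))
(1939 + j(o(-2, 6))*38)/(3898 + 652) = (1939 + ((-6 + (-1 + 6*(-2)))/(2*(-1 + 6*(-2))))*38)/(3898 + 652) = (1939 + ((-6 + (-1 - 12))/(2*(-1 - 12)))*38)/4550 = (1939 + ((1/2)*(-6 - 13)/(-13))*38)*(1/4550) = (1939 + ((1/2)*(-1/13)*(-19))*38)*(1/4550) = (1939 + (19/26)*38)*(1/4550) = (1939 + 361/13)*(1/4550) = (25568/13)*(1/4550) = 12784/29575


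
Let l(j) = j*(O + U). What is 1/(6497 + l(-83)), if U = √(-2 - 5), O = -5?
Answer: 6912/47823967 + 83*I*√7/47823967 ≈ 0.00014453 + 4.5918e-6*I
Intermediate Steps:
U = I*√7 (U = √(-7) = I*√7 ≈ 2.6458*I)
l(j) = j*(-5 + I*√7)
1/(6497 + l(-83)) = 1/(6497 - 83*(-5 + I*√7)) = 1/(6497 + (415 - 83*I*√7)) = 1/(6912 - 83*I*√7)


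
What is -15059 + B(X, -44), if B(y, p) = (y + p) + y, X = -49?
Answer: -15201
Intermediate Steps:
B(y, p) = p + 2*y (B(y, p) = (p + y) + y = p + 2*y)
-15059 + B(X, -44) = -15059 + (-44 + 2*(-49)) = -15059 + (-44 - 98) = -15059 - 142 = -15201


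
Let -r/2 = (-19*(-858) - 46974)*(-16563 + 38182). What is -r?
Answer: -1326195936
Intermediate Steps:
r = 1326195936 (r = -2*(-19*(-858) - 46974)*(-16563 + 38182) = -2*(16302 - 46974)*21619 = -(-61344)*21619 = -2*(-663097968) = 1326195936)
-r = -1*1326195936 = -1326195936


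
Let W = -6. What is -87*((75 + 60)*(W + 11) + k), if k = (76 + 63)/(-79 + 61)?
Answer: -348319/6 ≈ -58053.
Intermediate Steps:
k = -139/18 (k = 139/(-18) = 139*(-1/18) = -139/18 ≈ -7.7222)
-87*((75 + 60)*(W + 11) + k) = -87*((75 + 60)*(-6 + 11) - 139/18) = -87*(135*5 - 139/18) = -87*(675 - 139/18) = -87*12011/18 = -348319/6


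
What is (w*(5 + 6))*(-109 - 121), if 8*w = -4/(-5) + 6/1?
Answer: -4301/2 ≈ -2150.5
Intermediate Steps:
w = 17/20 (w = (-4/(-5) + 6/1)/8 = (-4*(-1/5) + 6*1)/8 = (4/5 + 6)/8 = (1/8)*(34/5) = 17/20 ≈ 0.85000)
(w*(5 + 6))*(-109 - 121) = (17*(5 + 6)/20)*(-109 - 121) = ((17/20)*11)*(-230) = (187/20)*(-230) = -4301/2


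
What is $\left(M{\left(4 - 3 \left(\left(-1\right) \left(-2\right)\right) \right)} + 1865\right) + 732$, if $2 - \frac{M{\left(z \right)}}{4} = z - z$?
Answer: $2605$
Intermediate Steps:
$M{\left(z \right)} = 8$ ($M{\left(z \right)} = 8 - 4 \left(z - z\right) = 8 - 0 = 8 + 0 = 8$)
$\left(M{\left(4 - 3 \left(\left(-1\right) \left(-2\right)\right) \right)} + 1865\right) + 732 = \left(8 + 1865\right) + 732 = 1873 + 732 = 2605$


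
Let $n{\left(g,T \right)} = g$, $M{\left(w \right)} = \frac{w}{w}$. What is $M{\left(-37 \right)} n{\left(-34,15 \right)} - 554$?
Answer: $-588$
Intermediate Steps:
$M{\left(w \right)} = 1$
$M{\left(-37 \right)} n{\left(-34,15 \right)} - 554 = 1 \left(-34\right) - 554 = -34 - 554 = -588$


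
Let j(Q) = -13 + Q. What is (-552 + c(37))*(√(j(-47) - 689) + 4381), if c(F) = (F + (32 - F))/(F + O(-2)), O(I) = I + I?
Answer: -79664104/33 - 18184*I*√749/33 ≈ -2.4141e+6 - 15081.0*I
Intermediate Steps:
O(I) = 2*I
c(F) = 32/(-4 + F) (c(F) = (F + (32 - F))/(F + 2*(-2)) = 32/(F - 4) = 32/(-4 + F))
(-552 + c(37))*(√(j(-47) - 689) + 4381) = (-552 + 32/(-4 + 37))*(√((-13 - 47) - 689) + 4381) = (-552 + 32/33)*(√(-60 - 689) + 4381) = (-552 + 32*(1/33))*(√(-749) + 4381) = (-552 + 32/33)*(I*√749 + 4381) = -18184*(4381 + I*√749)/33 = -79664104/33 - 18184*I*√749/33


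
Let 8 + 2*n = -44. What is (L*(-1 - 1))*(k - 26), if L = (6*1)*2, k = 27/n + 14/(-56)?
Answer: 8514/13 ≈ 654.92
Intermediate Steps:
n = -26 (n = -4 + (½)*(-44) = -4 - 22 = -26)
k = -67/52 (k = 27/(-26) + 14/(-56) = 27*(-1/26) + 14*(-1/56) = -27/26 - ¼ = -67/52 ≈ -1.2885)
L = 12 (L = 6*2 = 12)
(L*(-1 - 1))*(k - 26) = (12*(-1 - 1))*(-67/52 - 26) = (12*(-2))*(-1419/52) = -24*(-1419/52) = 8514/13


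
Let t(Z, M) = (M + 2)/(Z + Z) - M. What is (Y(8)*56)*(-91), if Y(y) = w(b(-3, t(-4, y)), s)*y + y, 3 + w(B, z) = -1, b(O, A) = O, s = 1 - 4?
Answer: 122304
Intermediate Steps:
t(Z, M) = -M + (2 + M)/(2*Z) (t(Z, M) = (2 + M)/((2*Z)) - M = (2 + M)*(1/(2*Z)) - M = (2 + M)/(2*Z) - M = -M + (2 + M)/(2*Z))
s = -3
w(B, z) = -4 (w(B, z) = -3 - 1 = -4)
Y(y) = -3*y (Y(y) = -4*y + y = -3*y)
(Y(8)*56)*(-91) = (-3*8*56)*(-91) = -24*56*(-91) = -1344*(-91) = 122304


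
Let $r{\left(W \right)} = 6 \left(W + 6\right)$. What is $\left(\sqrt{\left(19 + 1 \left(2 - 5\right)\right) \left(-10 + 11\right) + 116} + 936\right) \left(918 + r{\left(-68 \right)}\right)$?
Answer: $511056 + 1092 \sqrt{33} \approx 5.1733 \cdot 10^{5}$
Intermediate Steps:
$r{\left(W \right)} = 36 + 6 W$ ($r{\left(W \right)} = 6 \left(6 + W\right) = 36 + 6 W$)
$\left(\sqrt{\left(19 + 1 \left(2 - 5\right)\right) \left(-10 + 11\right) + 116} + 936\right) \left(918 + r{\left(-68 \right)}\right) = \left(\sqrt{\left(19 + 1 \left(2 - 5\right)\right) \left(-10 + 11\right) + 116} + 936\right) \left(918 + \left(36 + 6 \left(-68\right)\right)\right) = \left(\sqrt{\left(19 + 1 \left(-3\right)\right) 1 + 116} + 936\right) \left(918 + \left(36 - 408\right)\right) = \left(\sqrt{\left(19 - 3\right) 1 + 116} + 936\right) \left(918 - 372\right) = \left(\sqrt{16 \cdot 1 + 116} + 936\right) 546 = \left(\sqrt{16 + 116} + 936\right) 546 = \left(\sqrt{132} + 936\right) 546 = \left(2 \sqrt{33} + 936\right) 546 = \left(936 + 2 \sqrt{33}\right) 546 = 511056 + 1092 \sqrt{33}$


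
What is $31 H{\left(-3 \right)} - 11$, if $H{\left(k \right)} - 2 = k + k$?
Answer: $-135$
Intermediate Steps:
$H{\left(k \right)} = 2 + 2 k$ ($H{\left(k \right)} = 2 + \left(k + k\right) = 2 + 2 k$)
$31 H{\left(-3 \right)} - 11 = 31 \left(2 + 2 \left(-3\right)\right) - 11 = 31 \left(2 - 6\right) - 11 = 31 \left(-4\right) - 11 = -124 - 11 = -135$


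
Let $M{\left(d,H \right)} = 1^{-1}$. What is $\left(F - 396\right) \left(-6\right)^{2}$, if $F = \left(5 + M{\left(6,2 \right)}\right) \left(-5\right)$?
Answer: $-15336$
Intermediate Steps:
$M{\left(d,H \right)} = 1$
$F = -30$ ($F = \left(5 + 1\right) \left(-5\right) = 6 \left(-5\right) = -30$)
$\left(F - 396\right) \left(-6\right)^{2} = \left(-30 - 396\right) \left(-6\right)^{2} = \left(-426\right) 36 = -15336$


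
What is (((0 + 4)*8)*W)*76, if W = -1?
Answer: -2432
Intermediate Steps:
(((0 + 4)*8)*W)*76 = (((0 + 4)*8)*(-1))*76 = ((4*8)*(-1))*76 = (32*(-1))*76 = -32*76 = -2432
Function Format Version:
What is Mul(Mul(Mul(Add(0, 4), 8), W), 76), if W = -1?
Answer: -2432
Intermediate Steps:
Mul(Mul(Mul(Add(0, 4), 8), W), 76) = Mul(Mul(Mul(Add(0, 4), 8), -1), 76) = Mul(Mul(Mul(4, 8), -1), 76) = Mul(Mul(32, -1), 76) = Mul(-32, 76) = -2432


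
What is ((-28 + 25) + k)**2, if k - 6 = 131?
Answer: 17956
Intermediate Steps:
k = 137 (k = 6 + 131 = 137)
((-28 + 25) + k)**2 = ((-28 + 25) + 137)**2 = (-3 + 137)**2 = 134**2 = 17956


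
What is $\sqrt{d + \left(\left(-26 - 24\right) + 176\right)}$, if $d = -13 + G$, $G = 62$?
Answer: $5 \sqrt{7} \approx 13.229$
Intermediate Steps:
$d = 49$ ($d = -13 + 62 = 49$)
$\sqrt{d + \left(\left(-26 - 24\right) + 176\right)} = \sqrt{49 + \left(\left(-26 - 24\right) + 176\right)} = \sqrt{49 + \left(-50 + 176\right)} = \sqrt{49 + 126} = \sqrt{175} = 5 \sqrt{7}$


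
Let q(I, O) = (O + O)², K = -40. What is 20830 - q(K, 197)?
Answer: -134406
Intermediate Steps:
q(I, O) = 4*O² (q(I, O) = (2*O)² = 4*O²)
20830 - q(K, 197) = 20830 - 4*197² = 20830 - 4*38809 = 20830 - 1*155236 = 20830 - 155236 = -134406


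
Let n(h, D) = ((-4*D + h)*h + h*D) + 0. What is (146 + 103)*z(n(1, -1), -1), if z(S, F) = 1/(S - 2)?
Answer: 249/2 ≈ 124.50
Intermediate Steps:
n(h, D) = D*h + h*(h - 4*D) (n(h, D) = ((h - 4*D)*h + D*h) + 0 = (h*(h - 4*D) + D*h) + 0 = (D*h + h*(h - 4*D)) + 0 = D*h + h*(h - 4*D))
z(S, F) = 1/(-2 + S)
(146 + 103)*z(n(1, -1), -1) = (146 + 103)/(-2 + 1*(1 - 3*(-1))) = 249/(-2 + 1*(1 + 3)) = 249/(-2 + 1*4) = 249/(-2 + 4) = 249/2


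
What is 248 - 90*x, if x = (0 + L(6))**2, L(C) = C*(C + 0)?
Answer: -116392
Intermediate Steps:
L(C) = C**2 (L(C) = C*C = C**2)
x = 1296 (x = (0 + 6**2)**2 = (0 + 36)**2 = 36**2 = 1296)
248 - 90*x = 248 - 90*1296 = 248 - 116640 = -116392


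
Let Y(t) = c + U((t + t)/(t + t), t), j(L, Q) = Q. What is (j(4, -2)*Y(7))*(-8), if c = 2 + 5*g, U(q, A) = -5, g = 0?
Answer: -48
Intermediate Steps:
c = 2 (c = 2 + 5*0 = 2 + 0 = 2)
Y(t) = -3 (Y(t) = 2 - 5 = -3)
(j(4, -2)*Y(7))*(-8) = -2*(-3)*(-8) = 6*(-8) = -48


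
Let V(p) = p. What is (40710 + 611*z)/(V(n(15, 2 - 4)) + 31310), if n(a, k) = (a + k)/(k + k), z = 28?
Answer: 231272/125227 ≈ 1.8468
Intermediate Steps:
n(a, k) = (a + k)/(2*k) (n(a, k) = (a + k)/((2*k)) = (a + k)*(1/(2*k)) = (a + k)/(2*k))
(40710 + 611*z)/(V(n(15, 2 - 4)) + 31310) = (40710 + 611*28)/((15 + (2 - 4))/(2*(2 - 4)) + 31310) = (40710 + 17108)/((½)*(15 - 2)/(-2) + 31310) = 57818/((½)*(-½)*13 + 31310) = 57818/(-13/4 + 31310) = 57818/(125227/4) = 57818*(4/125227) = 231272/125227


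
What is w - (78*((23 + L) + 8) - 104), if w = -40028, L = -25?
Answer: -40392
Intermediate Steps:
w - (78*((23 + L) + 8) - 104) = -40028 - (78*((23 - 25) + 8) - 104) = -40028 - (78*(-2 + 8) - 104) = -40028 - (78*6 - 104) = -40028 - (468 - 104) = -40028 - 1*364 = -40028 - 364 = -40392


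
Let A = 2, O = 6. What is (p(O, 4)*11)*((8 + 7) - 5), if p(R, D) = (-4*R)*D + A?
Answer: -10340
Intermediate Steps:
p(R, D) = 2 - 4*D*R (p(R, D) = (-4*R)*D + 2 = -4*D*R + 2 = 2 - 4*D*R)
(p(O, 4)*11)*((8 + 7) - 5) = ((2 - 4*4*6)*11)*((8 + 7) - 5) = ((2 - 96)*11)*(15 - 5) = -94*11*10 = -1034*10 = -10340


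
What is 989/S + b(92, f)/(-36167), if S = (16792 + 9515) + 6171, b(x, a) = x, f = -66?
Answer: 32781187/1174631826 ≈ 0.027908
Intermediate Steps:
S = 32478 (S = 26307 + 6171 = 32478)
989/S + b(92, f)/(-36167) = 989/32478 + 92/(-36167) = 989*(1/32478) + 92*(-1/36167) = 989/32478 - 92/36167 = 32781187/1174631826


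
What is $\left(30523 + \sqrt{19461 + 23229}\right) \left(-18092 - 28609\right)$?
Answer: $-1425454623 - 46701 \sqrt{42690} \approx -1.4351 \cdot 10^{9}$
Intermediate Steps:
$\left(30523 + \sqrt{19461 + 23229}\right) \left(-18092 - 28609\right) = \left(30523 + \sqrt{42690}\right) \left(-46701\right) = -1425454623 - 46701 \sqrt{42690}$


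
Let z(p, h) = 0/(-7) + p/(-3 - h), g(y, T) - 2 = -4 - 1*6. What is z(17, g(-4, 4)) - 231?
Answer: -1138/5 ≈ -227.60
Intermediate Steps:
g(y, T) = -8 (g(y, T) = 2 + (-4 - 1*6) = 2 + (-4 - 6) = 2 - 10 = -8)
z(p, h) = p/(-3 - h) (z(p, h) = 0*(-1/7) + p/(-3 - h) = 0 + p/(-3 - h) = p/(-3 - h))
z(17, g(-4, 4)) - 231 = -1*17/(3 - 8) - 231 = -1*17/(-5) - 231 = -1*17*(-1/5) - 231 = 17/5 - 231 = -1138/5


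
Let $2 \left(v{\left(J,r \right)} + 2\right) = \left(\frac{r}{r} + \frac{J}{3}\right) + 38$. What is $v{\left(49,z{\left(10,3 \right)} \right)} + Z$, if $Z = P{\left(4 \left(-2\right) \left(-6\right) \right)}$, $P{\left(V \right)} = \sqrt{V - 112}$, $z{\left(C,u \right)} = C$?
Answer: $\frac{77}{3} + 8 i \approx 25.667 + 8.0 i$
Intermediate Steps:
$v{\left(J,r \right)} = \frac{35}{2} + \frac{J}{6}$ ($v{\left(J,r \right)} = -2 + \frac{\left(\frac{r}{r} + \frac{J}{3}\right) + 38}{2} = -2 + \frac{\left(1 + J \frac{1}{3}\right) + 38}{2} = -2 + \frac{\left(1 + \frac{J}{3}\right) + 38}{2} = -2 + \frac{39 + \frac{J}{3}}{2} = -2 + \left(\frac{39}{2} + \frac{J}{6}\right) = \frac{35}{2} + \frac{J}{6}$)
$P{\left(V \right)} = \sqrt{-112 + V}$
$Z = 8 i$ ($Z = \sqrt{-112 + 4 \left(-2\right) \left(-6\right)} = \sqrt{-112 - -48} = \sqrt{-112 + 48} = \sqrt{-64} = 8 i \approx 8.0 i$)
$v{\left(49,z{\left(10,3 \right)} \right)} + Z = \left(\frac{35}{2} + \frac{1}{6} \cdot 49\right) + 8 i = \left(\frac{35}{2} + \frac{49}{6}\right) + 8 i = \frac{77}{3} + 8 i$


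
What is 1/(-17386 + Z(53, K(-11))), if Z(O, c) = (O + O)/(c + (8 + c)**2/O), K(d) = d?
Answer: -287/4992591 ≈ -5.7485e-5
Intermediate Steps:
Z(O, c) = 2*O/(c + (8 + c)**2/O) (Z(O, c) = (2*O)/(c + (8 + c)**2/O) = 2*O/(c + (8 + c)**2/O))
1/(-17386 + Z(53, K(-11))) = 1/(-17386 + 2*53**2/((8 - 11)**2 + 53*(-11))) = 1/(-17386 + 2*2809/((-3)**2 - 583)) = 1/(-17386 + 2*2809/(9 - 583)) = 1/(-17386 + 2*2809/(-574)) = 1/(-17386 + 2*2809*(-1/574)) = 1/(-17386 - 2809/287) = 1/(-4992591/287) = -287/4992591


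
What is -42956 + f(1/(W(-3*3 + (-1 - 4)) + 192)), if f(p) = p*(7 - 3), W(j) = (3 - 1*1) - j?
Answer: -2233711/52 ≈ -42956.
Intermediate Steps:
W(j) = 2 - j (W(j) = (3 - 1) - j = 2 - j)
f(p) = 4*p (f(p) = p*4 = 4*p)
-42956 + f(1/(W(-3*3 + (-1 - 4)) + 192)) = -42956 + 4/((2 - (-3*3 + (-1 - 4))) + 192) = -42956 + 4/((2 - (-9 - 5)) + 192) = -42956 + 4/((2 - 1*(-14)) + 192) = -42956 + 4/((2 + 14) + 192) = -42956 + 4/(16 + 192) = -42956 + 4/208 = -42956 + 4*(1/208) = -42956 + 1/52 = -2233711/52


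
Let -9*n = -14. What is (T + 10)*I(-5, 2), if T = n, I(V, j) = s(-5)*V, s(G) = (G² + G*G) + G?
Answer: -2600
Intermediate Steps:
n = 14/9 (n = -⅑*(-14) = 14/9 ≈ 1.5556)
s(G) = G + 2*G² (s(G) = (G² + G²) + G = 2*G² + G = G + 2*G²)
I(V, j) = 45*V (I(V, j) = (-5*(1 + 2*(-5)))*V = (-5*(1 - 10))*V = (-5*(-9))*V = 45*V)
T = 14/9 ≈ 1.5556
(T + 10)*I(-5, 2) = (14/9 + 10)*(45*(-5)) = (104/9)*(-225) = -2600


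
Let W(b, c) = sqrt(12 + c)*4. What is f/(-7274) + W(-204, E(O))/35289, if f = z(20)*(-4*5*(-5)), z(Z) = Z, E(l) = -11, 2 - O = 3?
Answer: -35274452/128346093 ≈ -0.27484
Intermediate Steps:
O = -1 (O = 2 - 1*3 = 2 - 3 = -1)
f = 2000 (f = 20*(-4*5*(-5)) = 20*(-20*(-5)) = 20*100 = 2000)
W(b, c) = 4*sqrt(12 + c)
f/(-7274) + W(-204, E(O))/35289 = 2000/(-7274) + (4*sqrt(12 - 11))/35289 = 2000*(-1/7274) + (4*sqrt(1))*(1/35289) = -1000/3637 + (4*1)*(1/35289) = -1000/3637 + 4*(1/35289) = -1000/3637 + 4/35289 = -35274452/128346093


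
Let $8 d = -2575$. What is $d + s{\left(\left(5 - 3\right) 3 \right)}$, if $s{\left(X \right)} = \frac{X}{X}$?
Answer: $- \frac{2567}{8} \approx -320.88$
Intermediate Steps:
$d = - \frac{2575}{8}$ ($d = \frac{1}{8} \left(-2575\right) = - \frac{2575}{8} \approx -321.88$)
$s{\left(X \right)} = 1$
$d + s{\left(\left(5 - 3\right) 3 \right)} = - \frac{2575}{8} + 1 = - \frac{2567}{8}$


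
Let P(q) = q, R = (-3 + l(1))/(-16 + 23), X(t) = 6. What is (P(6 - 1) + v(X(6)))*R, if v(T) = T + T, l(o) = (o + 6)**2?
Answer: 782/7 ≈ 111.71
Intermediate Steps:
l(o) = (6 + o)**2
v(T) = 2*T
R = 46/7 (R = (-3 + (6 + 1)**2)/(-16 + 23) = (-3 + 7**2)/7 = (-3 + 49)*(1/7) = 46*(1/7) = 46/7 ≈ 6.5714)
(P(6 - 1) + v(X(6)))*R = ((6 - 1) + 2*6)*(46/7) = (5 + 12)*(46/7) = 17*(46/7) = 782/7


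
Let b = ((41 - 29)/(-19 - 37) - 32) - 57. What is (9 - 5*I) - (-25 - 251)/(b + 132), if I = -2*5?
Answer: 39205/599 ≈ 65.451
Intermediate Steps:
I = -10
b = -1249/14 (b = (12/(-56) - 32) - 57 = (12*(-1/56) - 32) - 57 = (-3/14 - 32) - 57 = -451/14 - 57 = -1249/14 ≈ -89.214)
(9 - 5*I) - (-25 - 251)/(b + 132) = (9 - 5*(-10)) - (-25 - 251)/(-1249/14 + 132) = (9 + 50) - (-276)/599/14 = 59 - (-276)*14/599 = 59 - 1*(-3864/599) = 59 + 3864/599 = 39205/599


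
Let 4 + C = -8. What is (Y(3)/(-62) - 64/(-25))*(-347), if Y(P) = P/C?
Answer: -5516259/6200 ≈ -889.72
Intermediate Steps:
C = -12 (C = -4 - 8 = -12)
Y(P) = -P/12 (Y(P) = P/(-12) = P*(-1/12) = -P/12)
(Y(3)/(-62) - 64/(-25))*(-347) = (-1/12*3/(-62) - 64/(-25))*(-347) = (-1/4*(-1/62) - 64*(-1/25))*(-347) = (1/248 + 64/25)*(-347) = (15897/6200)*(-347) = -5516259/6200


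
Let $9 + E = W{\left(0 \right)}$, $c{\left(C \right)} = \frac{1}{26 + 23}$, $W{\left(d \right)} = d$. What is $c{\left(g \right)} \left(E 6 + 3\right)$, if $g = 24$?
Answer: $- \frac{51}{49} \approx -1.0408$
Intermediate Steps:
$c{\left(C \right)} = \frac{1}{49}$
$E = -9$ ($E = -9 + 0 = -9$)
$c{\left(g \right)} \left(E 6 + 3\right) = \frac{\left(-9\right) 6 + 3}{49} = \frac{-54 + 3}{49} = \frac{1}{49} \left(-51\right) = - \frac{51}{49}$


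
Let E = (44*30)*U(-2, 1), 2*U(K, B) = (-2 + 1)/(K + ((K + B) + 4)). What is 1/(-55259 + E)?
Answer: -1/55919 ≈ -1.7883e-5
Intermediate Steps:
U(K, B) = -1/(2*(4 + B + 2*K)) (U(K, B) = ((-2 + 1)/(K + ((K + B) + 4)))/2 = (-1/(K + ((B + K) + 4)))/2 = (-1/(K + (4 + B + K)))/2 = (-1/(4 + B + 2*K))/2 = -1/(2*(4 + B + 2*K)))
E = -660 (E = (44*30)*(-1/(8 + 2*1 + 4*(-2))) = 1320*(-1/(8 + 2 - 8)) = 1320*(-1/2) = 1320*(-1*½) = 1320*(-½) = -660)
1/(-55259 + E) = 1/(-55259 - 660) = 1/(-55919) = -1/55919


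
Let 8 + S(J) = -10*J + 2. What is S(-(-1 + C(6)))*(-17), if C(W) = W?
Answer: -748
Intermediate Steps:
S(J) = -6 - 10*J (S(J) = -8 + (-10*J + 2) = -8 + (2 - 10*J) = -6 - 10*J)
S(-(-1 + C(6)))*(-17) = (-6 - (-10)*(-1 + 6))*(-17) = (-6 - (-10)*5)*(-17) = (-6 - 10*(-5))*(-17) = (-6 + 50)*(-17) = 44*(-17) = -748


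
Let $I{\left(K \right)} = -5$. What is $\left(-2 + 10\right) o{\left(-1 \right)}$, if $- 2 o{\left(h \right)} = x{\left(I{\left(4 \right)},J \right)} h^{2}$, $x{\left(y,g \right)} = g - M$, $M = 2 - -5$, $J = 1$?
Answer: $24$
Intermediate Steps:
$M = 7$ ($M = 2 + 5 = 7$)
$x{\left(y,g \right)} = -7 + g$ ($x{\left(y,g \right)} = g - 7 = -7 + g$)
$o{\left(h \right)} = 3 h^{2}$ ($o{\left(h \right)} = - \frac{\left(-7 + 1\right) h^{2}}{2} = - \frac{\left(-6\right) h^{2}}{2} = 3 h^{2}$)
$\left(-2 + 10\right) o{\left(-1 \right)} = \left(-2 + 10\right) 3 \left(-1\right)^{2} = 8 \cdot 3 \cdot 1 = 8 \cdot 3 = 24$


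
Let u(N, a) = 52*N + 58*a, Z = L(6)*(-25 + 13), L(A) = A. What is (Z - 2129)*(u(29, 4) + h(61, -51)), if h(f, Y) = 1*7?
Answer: -3845147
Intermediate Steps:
h(f, Y) = 7
Z = -72 (Z = 6*(-25 + 13) = 6*(-12) = -72)
(Z - 2129)*(u(29, 4) + h(61, -51)) = (-72 - 2129)*((52*29 + 58*4) + 7) = -2201*((1508 + 232) + 7) = -2201*(1740 + 7) = -2201*1747 = -3845147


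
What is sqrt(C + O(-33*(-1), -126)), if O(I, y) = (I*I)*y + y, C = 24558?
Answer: I*sqrt(112782) ≈ 335.83*I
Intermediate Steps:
O(I, y) = y + y*I**2 (O(I, y) = I**2*y + y = y*I**2 + y = y + y*I**2)
sqrt(C + O(-33*(-1), -126)) = sqrt(24558 - 126*(1 + (-33*(-1))**2)) = sqrt(24558 - 126*(1 + 33**2)) = sqrt(24558 - 126*(1 + 1089)) = sqrt(24558 - 126*1090) = sqrt(24558 - 137340) = sqrt(-112782) = I*sqrt(112782)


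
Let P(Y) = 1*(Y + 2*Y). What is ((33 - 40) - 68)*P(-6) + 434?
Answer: 1784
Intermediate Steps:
P(Y) = 3*Y (P(Y) = 1*(3*Y) = 3*Y)
((33 - 40) - 68)*P(-6) + 434 = ((33 - 40) - 68)*(3*(-6)) + 434 = (-7 - 68)*(-18) + 434 = -75*(-18) + 434 = 1350 + 434 = 1784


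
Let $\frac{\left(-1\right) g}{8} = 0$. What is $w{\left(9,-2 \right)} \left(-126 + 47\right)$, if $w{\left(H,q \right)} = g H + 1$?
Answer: $-79$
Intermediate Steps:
$g = 0$ ($g = \left(-8\right) 0 = 0$)
$w{\left(H,q \right)} = 1$ ($w{\left(H,q \right)} = 0 H + 1 = 0 + 1 = 1$)
$w{\left(9,-2 \right)} \left(-126 + 47\right) = 1 \left(-126 + 47\right) = 1 \left(-79\right) = -79$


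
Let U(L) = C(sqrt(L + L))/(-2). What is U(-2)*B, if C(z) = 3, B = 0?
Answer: 0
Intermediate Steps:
U(L) = -3/2 (U(L) = 3/(-2) = 3*(-1/2) = -3/2)
U(-2)*B = -3/2*0 = 0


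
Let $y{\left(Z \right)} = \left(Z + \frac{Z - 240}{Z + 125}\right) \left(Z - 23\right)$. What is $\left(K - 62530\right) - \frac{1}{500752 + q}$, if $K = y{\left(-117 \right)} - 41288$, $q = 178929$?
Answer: $- \frac{110367280463}{1359362} \approx -81191.0$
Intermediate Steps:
$y{\left(Z \right)} = \left(-23 + Z\right) \left(Z + \frac{-240 + Z}{125 + Z}\right)$ ($y{\left(Z \right)} = \left(Z + \frac{-240 + Z}{125 + Z}\right) \left(-23 + Z\right) = \left(-23 + Z\right) \left(Z + \frac{-240 + Z}{125 + Z}\right)$)
$K = - \frac{37321}{2}$ ($K = \frac{5520 + \left(-117\right)^{3} - -367146 + 103 \left(-117\right)^{2}}{125 - 117} - 41288 = \frac{5520 - 1601613 + 367146 + 103 \cdot 13689}{8} - 41288 = \frac{5520 - 1601613 + 367146 + 1409967}{8} - 41288 = \frac{1}{8} \cdot 181020 - 41288 = \frac{45255}{2} - 41288 = - \frac{37321}{2} \approx -18661.0$)
$\left(K - 62530\right) - \frac{1}{500752 + q} = \left(- \frac{37321}{2} - 62530\right) - \frac{1}{500752 + 178929} = - \frac{162381}{2} - \frac{1}{679681} = - \frac{110367280463}{1359362}$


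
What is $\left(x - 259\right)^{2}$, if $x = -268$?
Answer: $277729$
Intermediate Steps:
$\left(x - 259\right)^{2} = \left(-268 - 259\right)^{2} = \left(-527\right)^{2} = 277729$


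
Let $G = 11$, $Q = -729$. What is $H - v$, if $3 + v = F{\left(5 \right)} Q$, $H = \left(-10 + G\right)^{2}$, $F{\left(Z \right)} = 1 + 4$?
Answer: $3649$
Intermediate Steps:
$F{\left(Z \right)} = 5$
$H = 1$ ($H = \left(-10 + 11\right)^{2} = 1^{2} = 1$)
$v = -3648$ ($v = -3 + 5 \left(-729\right) = -3 - 3645 = -3648$)
$H - v = 1 - -3648 = 1 + 3648 = 3649$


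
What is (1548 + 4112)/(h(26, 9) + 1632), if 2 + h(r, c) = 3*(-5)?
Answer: 1132/323 ≈ 3.5046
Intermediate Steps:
h(r, c) = -17 (h(r, c) = -2 + 3*(-5) = -2 - 15 = -17)
(1548 + 4112)/(h(26, 9) + 1632) = (1548 + 4112)/(-17 + 1632) = 5660/1615 = 5660*(1/1615) = 1132/323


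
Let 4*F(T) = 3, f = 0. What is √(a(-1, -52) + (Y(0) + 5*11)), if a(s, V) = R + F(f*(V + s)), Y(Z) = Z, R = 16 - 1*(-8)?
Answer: √319/2 ≈ 8.9303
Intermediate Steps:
R = 24 (R = 16 + 8 = 24)
F(T) = ¾ (F(T) = (¼)*3 = ¾)
a(s, V) = 99/4 (a(s, V) = 24 + ¾ = 99/4)
√(a(-1, -52) + (Y(0) + 5*11)) = √(99/4 + (0 + 5*11)) = √(99/4 + (0 + 55)) = √(99/4 + 55) = √(319/4) = √319/2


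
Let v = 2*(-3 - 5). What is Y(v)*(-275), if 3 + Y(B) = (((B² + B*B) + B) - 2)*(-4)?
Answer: 544225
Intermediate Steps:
v = -16 (v = 2*(-8) = -16)
Y(B) = 5 - 8*B² - 4*B (Y(B) = -3 + (((B² + B*B) + B) - 2)*(-4) = -3 + (((B² + B²) + B) - 2)*(-4) = -3 + ((2*B² + B) - 2)*(-4) = -3 + ((B + 2*B²) - 2)*(-4) = -3 + (-2 + B + 2*B²)*(-4) = -3 + (8 - 8*B² - 4*B) = 5 - 8*B² - 4*B)
Y(v)*(-275) = (5 - 8*(-16)² - 4*(-16))*(-275) = (5 - 8*256 + 64)*(-275) = (5 - 2048 + 64)*(-275) = -1979*(-275) = 544225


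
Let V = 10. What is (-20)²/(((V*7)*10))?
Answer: 4/7 ≈ 0.57143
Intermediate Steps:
(-20)²/(((V*7)*10)) = (-20)²/(((10*7)*10)) = 400/((70*10)) = 400/700 = 400*(1/700) = 4/7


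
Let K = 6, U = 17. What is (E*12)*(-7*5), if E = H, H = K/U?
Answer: -2520/17 ≈ -148.24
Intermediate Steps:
H = 6/17 ≈ 0.35294
E = 6/17 ≈ 0.35294
(E*12)*(-7*5) = ((6/17)*12)*(-7*5) = (72/17)*(-35) = -2520/17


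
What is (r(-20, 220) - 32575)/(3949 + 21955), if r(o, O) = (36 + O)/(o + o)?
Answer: -162907/129520 ≈ -1.2578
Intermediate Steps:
r(o, O) = (36 + O)/(2*o) (r(o, O) = (36 + O)/((2*o)) = (36 + O)*(1/(2*o)) = (36 + O)/(2*o))
(r(-20, 220) - 32575)/(3949 + 21955) = ((½)*(36 + 220)/(-20) - 32575)/(3949 + 21955) = ((½)*(-1/20)*256 - 32575)/25904 = (-32/5 - 32575)*(1/25904) = -162907/5*1/25904 = -162907/129520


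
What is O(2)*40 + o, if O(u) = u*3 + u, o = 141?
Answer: 461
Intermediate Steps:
O(u) = 4*u (O(u) = 3*u + u = 4*u)
O(2)*40 + o = (4*2)*40 + 141 = 8*40 + 141 = 320 + 141 = 461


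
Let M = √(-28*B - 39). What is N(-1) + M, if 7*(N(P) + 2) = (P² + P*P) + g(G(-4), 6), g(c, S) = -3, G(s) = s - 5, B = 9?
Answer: -15/7 + I*√291 ≈ -2.1429 + 17.059*I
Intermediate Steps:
G(s) = -5 + s
M = I*√291 (M = √(-28*9 - 39) = √(-252 - 39) = √(-291) = I*√291 ≈ 17.059*I)
N(P) = -17/7 + 2*P²/7 (N(P) = -2 + ((P² + P*P) - 3)/7 = -2 + ((P² + P²) - 3)/7 = -2 + (2*P² - 3)/7 = -2 + (-3 + 2*P²)/7 = -2 + (-3/7 + 2*P²/7) = -17/7 + 2*P²/7)
N(-1) + M = (-17/7 + (2/7)*(-1)²) + I*√291 = (-17/7 + (2/7)*1) + I*√291 = (-17/7 + 2/7) + I*√291 = -15/7 + I*√291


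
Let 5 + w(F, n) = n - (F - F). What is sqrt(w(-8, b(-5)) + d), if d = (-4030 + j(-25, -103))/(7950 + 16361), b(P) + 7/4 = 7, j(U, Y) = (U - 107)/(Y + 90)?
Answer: sqrt(33820077473)/632086 ≈ 0.29095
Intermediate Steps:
j(U, Y) = (-107 + U)/(90 + Y)
b(P) = 21/4 (b(P) = -7/4 + 7 = 21/4)
w(F, n) = -5 + n (w(F, n) = -5 + (n - (F - F)) = -5 + (n - 1*0) = -5 + (n + 0) = -5 + n)
d = -52258/316043 (d = (-4030 + (-107 - 25)/(90 - 103))/(7950 + 16361) = (-4030 - 132/(-13))/24311 = (-4030 - 1/13*(-132))*(1/24311) = (-4030 + 132/13)*(1/24311) = -52258/13*1/24311 = -52258/316043 ≈ -0.16535)
sqrt(w(-8, b(-5)) + d) = sqrt((-5 + 21/4) - 52258/316043) = sqrt(1/4 - 52258/316043) = sqrt(107011/1264172) = sqrt(33820077473)/632086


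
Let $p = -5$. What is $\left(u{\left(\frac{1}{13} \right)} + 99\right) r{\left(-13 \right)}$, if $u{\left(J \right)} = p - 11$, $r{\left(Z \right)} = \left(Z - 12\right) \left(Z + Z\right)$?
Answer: $53950$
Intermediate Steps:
$r{\left(Z \right)} = 2 Z \left(-12 + Z\right)$ ($r{\left(Z \right)} = \left(-12 + Z\right) 2 Z = 2 Z \left(-12 + Z\right)$)
$u{\left(J \right)} = -16$ ($u{\left(J \right)} = -5 - 11 = -16$)
$\left(u{\left(\frac{1}{13} \right)} + 99\right) r{\left(-13 \right)} = \left(-16 + 99\right) 2 \left(-13\right) \left(-12 - 13\right) = 83 \cdot 2 \left(-13\right) \left(-25\right) = 83 \cdot 650 = 53950$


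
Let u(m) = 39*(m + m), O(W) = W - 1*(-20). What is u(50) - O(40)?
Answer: 3840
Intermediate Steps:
O(W) = 20 + W (O(W) = W + 20 = 20 + W)
u(m) = 78*m (u(m) = 39*(2*m) = 78*m)
u(50) - O(40) = 78*50 - (20 + 40) = 3900 - 1*60 = 3900 - 60 = 3840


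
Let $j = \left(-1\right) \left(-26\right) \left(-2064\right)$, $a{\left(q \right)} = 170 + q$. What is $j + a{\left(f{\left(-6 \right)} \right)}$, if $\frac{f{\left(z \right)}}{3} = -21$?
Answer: $-53557$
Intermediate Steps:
$f{\left(z \right)} = -63$ ($f{\left(z \right)} = 3 \left(-21\right) = -63$)
$j = -53664$ ($j = 26 \left(-2064\right) = -53664$)
$j + a{\left(f{\left(-6 \right)} \right)} = -53664 + \left(170 - 63\right) = -53664 + 107 = -53557$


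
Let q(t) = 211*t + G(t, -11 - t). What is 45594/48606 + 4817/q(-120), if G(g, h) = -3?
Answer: 153406960/205141623 ≈ 0.74781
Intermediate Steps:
q(t) = -3 + 211*t (q(t) = 211*t - 3 = -3 + 211*t)
45594/48606 + 4817/q(-120) = 45594/48606 + 4817/(-3 + 211*(-120)) = 45594*(1/48606) + 4817/(-3 - 25320) = 7599/8101 + 4817/(-25323) = 7599/8101 + 4817*(-1/25323) = 7599/8101 - 4817/25323 = 153406960/205141623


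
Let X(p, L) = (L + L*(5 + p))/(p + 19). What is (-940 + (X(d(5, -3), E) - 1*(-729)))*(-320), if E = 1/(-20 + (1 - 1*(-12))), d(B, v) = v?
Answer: 472700/7 ≈ 67529.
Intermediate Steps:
E = -⅐ (E = 1/(-20 + (1 + 12)) = 1/(-20 + 13) = 1/(-7) = -⅐ ≈ -0.14286)
X(p, L) = (L + L*(5 + p))/(19 + p)
(-940 + (X(d(5, -3), E) - 1*(-729)))*(-320) = (-940 + (-(6 - 3)/(7*(19 - 3)) - 1*(-729)))*(-320) = (-940 + (-⅐*3/16 + 729))*(-320) = (-940 + (-⅐*1/16*3 + 729))*(-320) = (-940 + (-3/112 + 729))*(-320) = (-940 + 81645/112)*(-320) = -23635/112*(-320) = 472700/7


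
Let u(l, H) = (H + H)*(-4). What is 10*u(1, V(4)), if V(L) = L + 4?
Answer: -640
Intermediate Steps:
V(L) = 4 + L
u(l, H) = -8*H (u(l, H) = (2*H)*(-4) = -8*H)
10*u(1, V(4)) = 10*(-8*(4 + 4)) = 10*(-8*8) = 10*(-64) = -640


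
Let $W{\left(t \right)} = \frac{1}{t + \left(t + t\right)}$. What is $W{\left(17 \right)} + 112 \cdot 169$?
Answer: $\frac{965329}{51} \approx 18928.0$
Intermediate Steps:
$W{\left(t \right)} = \frac{1}{3 t}$ ($W{\left(t \right)} = \frac{1}{t + 2 t} = \frac{1}{3 t}$)
$W{\left(17 \right)} + 112 \cdot 169 = \frac{1}{3 \cdot 17} + 112 \cdot 169 = \frac{1}{3} \cdot \frac{1}{17} + 18928 = \frac{1}{51} + 18928 = \frac{965329}{51}$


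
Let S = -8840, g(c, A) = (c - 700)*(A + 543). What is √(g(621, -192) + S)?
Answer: I*√36569 ≈ 191.23*I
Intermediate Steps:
g(c, A) = (-700 + c)*(543 + A)
√(g(621, -192) + S) = √((-380100 - 700*(-192) + 543*621 - 192*621) - 8840) = √((-380100 + 134400 + 337203 - 119232) - 8840) = √(-27729 - 8840) = √(-36569) = I*√36569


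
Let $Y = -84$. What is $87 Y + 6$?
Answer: $-7302$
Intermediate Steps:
$87 Y + 6 = 87 \left(-84\right) + 6 = -7308 + 6 = -7302$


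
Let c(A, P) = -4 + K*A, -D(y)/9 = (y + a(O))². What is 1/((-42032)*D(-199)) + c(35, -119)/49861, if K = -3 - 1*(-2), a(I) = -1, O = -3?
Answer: -590129230139/754472718720000 ≈ -0.00078217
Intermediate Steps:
K = -1 (K = -3 + 2 = -1)
D(y) = -9*(-1 + y)² (D(y) = -9*(y - 1)² = -9*(-1 + y)²)
c(A, P) = -4 - A
1/((-42032)*D(-199)) + c(35, -119)/49861 = 1/((-42032)*((-9*(-1 - 199)²))) + (-4 - 1*35)/49861 = -1/(42032*((-9*(-200)²))) + (-4 - 35)*(1/49861) = -1/(42032*((-9*40000))) - 39*1/49861 = -1/42032/(-360000) - 39/49861 = -1/42032*(-1/360000) - 39/49861 = 1/15131520000 - 39/49861 = -590129230139/754472718720000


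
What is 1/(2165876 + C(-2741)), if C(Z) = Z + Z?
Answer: 1/2160394 ≈ 4.6288e-7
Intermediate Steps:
C(Z) = 2*Z
1/(2165876 + C(-2741)) = 1/(2165876 + 2*(-2741)) = 1/(2165876 - 5482) = 1/2160394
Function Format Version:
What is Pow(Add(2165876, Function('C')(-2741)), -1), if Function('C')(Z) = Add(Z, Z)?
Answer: Rational(1, 2160394) ≈ 4.6288e-7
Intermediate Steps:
Function('C')(Z) = Mul(2, Z)
Pow(Add(2165876, Function('C')(-2741)), -1) = Pow(Add(2165876, Mul(2, -2741)), -1) = Pow(Add(2165876, -5482), -1) = Pow(2160394, -1) = Rational(1, 2160394)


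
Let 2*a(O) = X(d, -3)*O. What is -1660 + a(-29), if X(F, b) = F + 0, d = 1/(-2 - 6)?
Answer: -26531/16 ≈ -1658.2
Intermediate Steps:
d = -⅛ (d = 1/(-8) = -⅛ ≈ -0.12500)
X(F, b) = F
a(O) = -O/16 (a(O) = (-O/8)/2 = -O/16)
-1660 + a(-29) = -1660 - 1/16*(-29) = -1660 + 29/16 = -26531/16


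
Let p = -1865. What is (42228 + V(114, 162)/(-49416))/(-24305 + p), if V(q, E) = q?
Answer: -347789789/215536120 ≈ -1.6136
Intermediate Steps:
(42228 + V(114, 162)/(-49416))/(-24305 + p) = (42228 + 114/(-49416))/(-24305 - 1865) = (42228 + 114*(-1/49416))/(-26170) = (42228 - 19/8236)*(-1/26170) = (347789789/8236)*(-1/26170) = -347789789/215536120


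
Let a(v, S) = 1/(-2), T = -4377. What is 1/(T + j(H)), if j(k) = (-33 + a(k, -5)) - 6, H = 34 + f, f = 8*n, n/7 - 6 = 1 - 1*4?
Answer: -2/8833 ≈ -0.00022642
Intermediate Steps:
n = 21 (n = 42 + 7*(1 - 1*4) = 42 + 7*(1 - 4) = 42 + 7*(-3) = 42 - 21 = 21)
f = 168 (f = 8*21 = 168)
a(v, S) = -½
H = 202 (H = 34 + 168 = 202)
j(k) = -79/2 (j(k) = (-33 - ½) - 6 = -67/2 - 6 = -79/2)
1/(T + j(H)) = 1/(-4377 - 79/2) = 1/(-8833/2) = -2/8833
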